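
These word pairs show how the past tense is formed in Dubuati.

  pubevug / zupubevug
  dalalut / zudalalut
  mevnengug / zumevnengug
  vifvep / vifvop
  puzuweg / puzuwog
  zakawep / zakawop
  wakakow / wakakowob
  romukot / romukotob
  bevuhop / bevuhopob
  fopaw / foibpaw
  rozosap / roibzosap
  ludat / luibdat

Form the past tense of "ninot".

pubevug and puzuweg both end in -g yet inflect differently (zupubevug, puzuwog), so the final letter is not what conditions the rule; the last vowel is.
"ninot" has last vowel 'o'. The stems whose last vowel is 'o' (wakakow → wakakowob, romukot → romukotob, bevuhop → bevuhopob) add -ob.
So ninot → ninotob.

ninotob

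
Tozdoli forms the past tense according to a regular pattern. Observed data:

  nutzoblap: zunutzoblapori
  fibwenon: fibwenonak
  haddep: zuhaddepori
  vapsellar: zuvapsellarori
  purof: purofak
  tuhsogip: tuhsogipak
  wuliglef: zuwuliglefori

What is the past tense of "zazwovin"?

"zazwovin" has last vowel 'i'. The one such stem in the data (tuhsogip → tuhsogipak) adds -ak, so the same rule applies.
The other pattern: stems whose last vowel is 'a' or 'e' add zu- … -ori around the stem.
So zazwovin → zazwovinak.

zazwovinak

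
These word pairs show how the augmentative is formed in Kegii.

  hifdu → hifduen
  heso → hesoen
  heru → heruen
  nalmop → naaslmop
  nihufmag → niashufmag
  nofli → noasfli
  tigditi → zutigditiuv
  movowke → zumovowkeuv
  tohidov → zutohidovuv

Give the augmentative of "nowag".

noaswag

nofli and tigditi both end in -i yet inflect differently (noasfli, zutigditiuv), so the final letter is not what conditions the rule; the first letter is.
"nowag" begins with n-. The stems beginning with n- (nalmop → naaslmop, nihufmag → niashufmag, nofli → noasfli) insert -as- after the first vowel.
The other patterns: stems beginning with h- add -en; stems beginning with m- or t- add zu- … -uv around the stem.
So nowag → noaswag.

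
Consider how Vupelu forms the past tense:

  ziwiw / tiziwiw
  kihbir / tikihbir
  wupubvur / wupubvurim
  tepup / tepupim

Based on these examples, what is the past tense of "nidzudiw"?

kihbir and wupubvur both end in -r yet inflect differently (tikihbir, wupubvurim), so the final letter is not what conditions the rule; the last vowel is.
"nidzudiw" has last vowel 'i'. The stems whose last vowel is 'i' (ziwiw → tiziwiw, kihbir → tikihbir) add the prefix ti-.
So nidzudiw → tinidzudiw.

tinidzudiw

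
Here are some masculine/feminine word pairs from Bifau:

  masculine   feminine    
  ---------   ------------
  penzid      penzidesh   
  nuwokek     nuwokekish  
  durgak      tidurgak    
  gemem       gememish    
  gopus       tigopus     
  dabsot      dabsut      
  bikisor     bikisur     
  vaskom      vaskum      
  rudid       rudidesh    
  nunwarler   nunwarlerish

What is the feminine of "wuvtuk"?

tiwuvtuk

bikisor and nunwarler both end in -r yet inflect differently (bikisur, nunwarlerish), so the final letter is not what conditions the rule; the last vowel is.
"wuvtuk" has last vowel 'u'. The one such stem in the data (gopus → tigopus) adds the prefix ti-, so the same rule applies.
The other patterns: stems whose last vowel is 'o' change the last vowel to 'u'; stems whose last vowel is 'i' add -esh; stems whose last vowel is 'e' add -ish.
So wuvtuk → tiwuvtuk.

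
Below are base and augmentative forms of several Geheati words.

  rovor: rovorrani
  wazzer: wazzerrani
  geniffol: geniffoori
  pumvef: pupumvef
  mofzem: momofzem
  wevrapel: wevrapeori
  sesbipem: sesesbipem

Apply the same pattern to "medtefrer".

medtefrerrani

rovor and geniffol both have last vowel 'o' yet inflect differently (rovorrani, geniffoori), so the last vowel is not what conditions the rule; the final letter is.
"medtefrer" ends in -r. The stems ending in -r (rovor → rovorrani, wazzer → wazzerrani) double the final consonant and add -ani.
So medtefrer → medtefrerrani.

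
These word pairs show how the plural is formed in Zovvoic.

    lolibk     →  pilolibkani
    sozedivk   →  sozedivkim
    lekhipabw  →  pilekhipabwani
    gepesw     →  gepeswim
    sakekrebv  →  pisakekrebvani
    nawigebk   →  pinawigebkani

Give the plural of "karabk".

pikarabkani

"karabk" has second-to-last letter 'b'. The stems whose second-to-last letter is 'b' (lolibk → pilolibkani, lekhipabw → pilekhipabwani, sakekrebv → pisakekrebvani) add pi- … -ani around the stem.
The other pattern: stems whose second-to-last letter is 's' or 'v' add -im.
So karabk → pikarabkani.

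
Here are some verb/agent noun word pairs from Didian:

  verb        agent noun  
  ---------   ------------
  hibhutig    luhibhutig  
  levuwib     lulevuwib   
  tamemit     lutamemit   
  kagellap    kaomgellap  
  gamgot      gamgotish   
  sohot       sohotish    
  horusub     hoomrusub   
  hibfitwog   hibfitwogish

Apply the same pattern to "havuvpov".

tamemit and gamgot both end in -t yet inflect differently (lutamemit, gamgotish), so the final letter is not what conditions the rule; the last vowel is.
"havuvpov" has last vowel 'o'. The stems whose last vowel is 'o' (gamgot → gamgotish, hibfitwog → hibfitwogish, sohot → sohotish) add -ish.
So havuvpov → havuvpovish.

havuvpovish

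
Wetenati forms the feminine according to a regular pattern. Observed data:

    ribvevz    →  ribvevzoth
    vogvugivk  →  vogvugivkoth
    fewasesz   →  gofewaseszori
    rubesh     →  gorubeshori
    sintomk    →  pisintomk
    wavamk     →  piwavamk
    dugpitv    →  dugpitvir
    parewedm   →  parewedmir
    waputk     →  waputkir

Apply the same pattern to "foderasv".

gofoderasvori

ribvevz and fewasesz both end in -z yet inflect differently (ribvevzoth, gofewaseszori), so the final letter is not what conditions the rule; the second-to-last letter is.
"foderasv" has second-to-last letter 's'. The stems whose second-to-last letter is 's' (fewasesz → gofewaseszori, rubesh → gorubeshori) add go- … -ori around the stem.
The other patterns: stems whose second-to-last letter is 'v' add -oth; stems whose second-to-last letter is 'm' add the prefix pi-; stems whose second-to-last letter is 'd' or 't' add -ir.
So foderasv → gofoderasvori.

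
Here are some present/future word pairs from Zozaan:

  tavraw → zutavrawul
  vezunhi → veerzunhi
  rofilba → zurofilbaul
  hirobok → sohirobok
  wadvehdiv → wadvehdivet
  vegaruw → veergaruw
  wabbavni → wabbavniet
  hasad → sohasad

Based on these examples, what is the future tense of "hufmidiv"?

sohufmidiv

vezunhi and wabbavni both end in -i yet inflect differently (veerzunhi, wabbavniet), so the final letter is not what conditions the rule; the first letter is.
"hufmidiv" begins with h-. The stems beginning with h- (hirobok → sohirobok, hasad → sohasad) add the prefix so-.
The other patterns: stems beginning with v- insert -er- after the first vowel; stems beginning with w- add -et; stems beginning with r- or t- add zu- … -ul around the stem.
So hufmidiv → sohufmidiv.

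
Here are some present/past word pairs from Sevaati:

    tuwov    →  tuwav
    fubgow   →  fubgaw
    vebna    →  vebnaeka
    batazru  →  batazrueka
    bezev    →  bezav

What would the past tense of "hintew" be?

batazru and bezev both begin with b- yet inflect differently (batazrueka, bezav), so the first letter is not what conditions the rule; whether the stem ends in a vowel or a consonant is.
"hintew" ends in a consonant. The stems ending in a consonant (tuwov → tuwav, fubgow → fubgaw, bezev → bezav) change the last vowel to 'a'.
So hintew → hintaw.

hintaw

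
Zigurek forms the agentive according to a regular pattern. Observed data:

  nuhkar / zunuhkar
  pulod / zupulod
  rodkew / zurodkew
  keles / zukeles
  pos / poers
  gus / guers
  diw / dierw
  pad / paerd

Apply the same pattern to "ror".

roerr

keles and pos both end in -s yet inflect differently (zukeles, poers), so the final letter is not what conditions the rule; the number of vowels is.
"ror" has 1 vowel. The stems with 1 vowel (pos → poers, gus → guers, diw → dierw) insert -er- after the first vowel.
The other pattern: stems with 2 vowels add the prefix zu-.
So ror → roerr.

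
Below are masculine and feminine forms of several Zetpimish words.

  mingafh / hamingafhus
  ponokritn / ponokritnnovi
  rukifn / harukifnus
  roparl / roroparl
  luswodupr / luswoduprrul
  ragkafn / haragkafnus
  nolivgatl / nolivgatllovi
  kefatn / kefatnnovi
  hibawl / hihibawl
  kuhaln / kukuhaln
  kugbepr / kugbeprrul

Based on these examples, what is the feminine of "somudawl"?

rukifn and ponokritn both end in -n yet inflect differently (harukifnus, ponokritnnovi), so the final letter is not what conditions the rule; the second-to-last letter is.
"somudawl" has second-to-last letter 'w'. The one such stem in the data (hibawl → hihibawl) repeats the first consonant+vowel as a prefix (as do roparl, kuhaln), so the same rule applies.
So somudawl → sosomudawl.

sosomudawl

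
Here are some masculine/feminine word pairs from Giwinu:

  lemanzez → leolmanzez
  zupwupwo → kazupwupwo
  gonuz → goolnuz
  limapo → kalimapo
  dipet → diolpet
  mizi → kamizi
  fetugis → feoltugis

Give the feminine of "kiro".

kakiro

fetugis and mizi both have last vowel 'i' yet inflect differently (feoltugis, kamizi), so the last vowel is not what conditions the rule; whether the stem ends in a vowel or a consonant is.
"kiro" ends in a vowel. The stems ending in a vowel (mizi → kamizi, zupwupwo → kazupwupwo, limapo → kalimapo) add the prefix ka-.
The other pattern: stems ending in a consonant insert -ol- after the first vowel.
So kiro → kakiro.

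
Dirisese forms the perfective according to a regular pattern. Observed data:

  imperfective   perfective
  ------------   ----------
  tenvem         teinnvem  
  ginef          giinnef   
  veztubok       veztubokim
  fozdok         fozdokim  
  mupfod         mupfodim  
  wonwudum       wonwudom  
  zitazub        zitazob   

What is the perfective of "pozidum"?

pozidom

tenvem and wonwudum both end in -m yet inflect differently (teinnvem, wonwudom), so the final letter is not what conditions the rule; the last vowel is.
"pozidum" has last vowel 'u'. The stems whose last vowel is 'u' (wonwudum → wonwudom, zitazub → zitazob) change the last vowel to 'o'.
The other patterns: stems whose last vowel is 'e' insert -in- after the first vowel; stems whose last vowel is 'o' add -im.
So pozidum → pozidom.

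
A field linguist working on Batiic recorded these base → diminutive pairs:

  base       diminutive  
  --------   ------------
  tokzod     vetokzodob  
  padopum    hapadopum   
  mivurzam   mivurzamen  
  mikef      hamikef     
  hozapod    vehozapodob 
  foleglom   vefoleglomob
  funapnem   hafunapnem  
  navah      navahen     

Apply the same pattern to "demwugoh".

vedemwugohob

foleglom and mivurzam both end in -m yet inflect differently (vefoleglomob, mivurzamen), so the final letter is not what conditions the rule; the last vowel is.
"demwugoh" has last vowel 'o'. The stems whose last vowel is 'o' (tokzod → vetokzodob, foleglom → vefoleglomob, hozapod → vehozapodob) add ve- … -ob around the stem.
The other patterns: stems whose last vowel is 'a' add -en; stems whose last vowel is 'e' or 'u' add the prefix ha-.
So demwugoh → vedemwugohob.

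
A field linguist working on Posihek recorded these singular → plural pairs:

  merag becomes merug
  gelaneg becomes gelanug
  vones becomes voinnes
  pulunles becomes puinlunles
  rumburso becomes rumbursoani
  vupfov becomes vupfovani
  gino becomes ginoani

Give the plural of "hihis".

gelaneg and vones both have last vowel 'e' yet inflect differently (gelanug, voinnes), so the last vowel is not what conditions the rule; the final letter is.
"hihis" ends in -s. The stems ending in -s (vones → voinnes, pulunles → puinlunles) insert -in- after the first vowel.
The other patterns: stems ending in -g change the last vowel to 'u'; stems ending in -o or -v add -ani.
So hihis → hiinhis.

hiinhis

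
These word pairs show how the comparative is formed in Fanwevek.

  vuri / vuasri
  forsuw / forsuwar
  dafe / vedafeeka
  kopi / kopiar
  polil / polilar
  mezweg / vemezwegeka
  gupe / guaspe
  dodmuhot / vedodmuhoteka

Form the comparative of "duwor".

dafe and gupe both end in -e yet inflect differently (vedafeeka, guaspe), so the final letter is not what conditions the rule; the first letter is.
"duwor" begins with d-. The stems beginning with d- (dodmuhot → vedodmuhoteka, dafe → vedafeeka) add ve- … -eka around the stem.
So duwor → veduworeka.

veduworeka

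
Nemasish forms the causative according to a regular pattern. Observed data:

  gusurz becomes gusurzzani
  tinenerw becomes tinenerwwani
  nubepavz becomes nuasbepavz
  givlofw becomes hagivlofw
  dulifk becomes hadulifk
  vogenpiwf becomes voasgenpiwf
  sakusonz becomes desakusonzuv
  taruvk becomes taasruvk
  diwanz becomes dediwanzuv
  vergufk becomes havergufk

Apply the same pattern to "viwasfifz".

haviwasfifz

"viwasfifz" has second-to-last letter 'f'. The stems whose second-to-last letter is 'f' (dulifk → hadulifk, vergufk → havergufk, givlofw → hagivlofw) add the prefix ha-.
The other patterns: stems whose second-to-last letter is 'r' double the final consonant and add -ani; stems whose second-to-last letter is 'n' add de- … -uv around the stem; stems whose second-to-last letter is 'v' or 'w' insert -as- after the first vowel.
So viwasfifz → haviwasfifz.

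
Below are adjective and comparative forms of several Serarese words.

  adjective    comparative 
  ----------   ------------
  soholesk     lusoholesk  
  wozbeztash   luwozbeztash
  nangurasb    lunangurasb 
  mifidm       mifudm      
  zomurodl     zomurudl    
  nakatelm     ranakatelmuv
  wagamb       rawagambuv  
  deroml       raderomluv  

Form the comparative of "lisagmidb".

mifidm and nakatelm both end in -m yet inflect differently (mifudm, ranakatelmuv), so the final letter is not what conditions the rule; the second-to-last letter is.
"lisagmidb" has second-to-last letter 'd'. The stems whose second-to-last letter is 'd' (mifidm → mifudm, zomurodl → zomurudl) change the last vowel to 'u'.
The other patterns: stems whose second-to-last letter is 's' add the prefix lu-; stems whose second-to-last letter is 'l' or 'm' add ra- … -uv around the stem.
So lisagmidb → lisagmudb.

lisagmudb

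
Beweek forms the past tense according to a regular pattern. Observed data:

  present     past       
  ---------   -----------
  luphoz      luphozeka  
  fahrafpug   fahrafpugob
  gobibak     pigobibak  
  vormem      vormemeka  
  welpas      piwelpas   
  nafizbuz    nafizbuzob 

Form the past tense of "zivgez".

luphoz and nafizbuz both end in -z yet inflect differently (luphozeka, nafizbuzob), so the final letter is not what conditions the rule; the last vowel is.
"zivgez" has last vowel 'e'. The one such stem in the data (vormem → vormemeka) adds -eka, so the same rule applies.
So zivgez → zivgezeka.

zivgezeka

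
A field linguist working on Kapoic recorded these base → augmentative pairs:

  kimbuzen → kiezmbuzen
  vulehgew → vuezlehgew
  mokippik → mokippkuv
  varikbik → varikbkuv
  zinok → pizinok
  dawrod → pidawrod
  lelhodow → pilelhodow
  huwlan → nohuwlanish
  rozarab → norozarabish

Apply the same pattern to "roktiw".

roktwuv

mokippik and zinok both end in -k yet inflect differently (mokippkuv, pizinok), so the final letter is not what conditions the rule; the last vowel is.
"roktiw" has last vowel 'i'. The stems whose last vowel is 'i' (mokippik → mokippkuv, varikbik → varikbkuv) delete the last vowel and add -uv.
The other patterns: stems whose last vowel is 'e' insert -ez- after the first vowel; stems whose last vowel is 'o' add the prefix pi-; stems whose last vowel is 'a' add no- … -ish around the stem.
So roktiw → roktwuv.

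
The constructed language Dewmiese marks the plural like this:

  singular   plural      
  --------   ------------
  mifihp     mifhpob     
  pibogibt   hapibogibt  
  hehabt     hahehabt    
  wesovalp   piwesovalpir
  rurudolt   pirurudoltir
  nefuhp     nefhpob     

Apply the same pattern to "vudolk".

mifihp and wesovalp both end in -p yet inflect differently (mifhpob, piwesovalpir), so the final letter is not what conditions the rule; the second-to-last letter is.
"vudolk" has second-to-last letter 'l'. The stems whose second-to-last letter is 'l' (wesovalp → piwesovalpir, rurudolt → pirurudoltir) add pi- … -ir around the stem.
The other patterns: stems whose second-to-last letter is 'h' delete the last vowel and add -ob; stems whose second-to-last letter is 'b' add the prefix ha-.
So vudolk → pivudolkir.

pivudolkir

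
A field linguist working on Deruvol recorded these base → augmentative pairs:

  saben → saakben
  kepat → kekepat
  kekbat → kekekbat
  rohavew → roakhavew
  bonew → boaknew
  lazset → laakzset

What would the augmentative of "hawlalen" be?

kekbat and lazset both end in -t yet inflect differently (kekekbat, laakzset), so the final letter is not what conditions the rule; the last vowel is.
"hawlalen" has last vowel 'e'. The stems whose last vowel is 'e' (lazset → laakzset, saben → saakben, rohavew → roakhavew) insert -ak- after the first vowel.
The other pattern: stems whose last vowel is 'a' repeat the first consonant+vowel as a prefix.
So hawlalen → haakwlalen.

haakwlalen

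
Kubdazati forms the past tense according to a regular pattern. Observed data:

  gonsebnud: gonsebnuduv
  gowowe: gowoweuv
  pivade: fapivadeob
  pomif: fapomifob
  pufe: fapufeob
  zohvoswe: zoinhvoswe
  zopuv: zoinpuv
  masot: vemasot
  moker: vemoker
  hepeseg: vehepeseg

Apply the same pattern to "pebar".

fapebarob

gowowe and pivade both end in -e yet inflect differently (gowoweuv, fapivadeob), so the final letter is not what conditions the rule; the first letter is.
"pebar" begins with p-. The stems beginning with p- (pivade → fapivadeob, pomif → fapomifob, pufe → fapufeob) add fa- … -ob around the stem.
The other patterns: stems beginning with g- add -uv; stems beginning with z- insert -in- after the first vowel; stems beginning with h- or m- add the prefix ve-.
So pebar → fapebarob.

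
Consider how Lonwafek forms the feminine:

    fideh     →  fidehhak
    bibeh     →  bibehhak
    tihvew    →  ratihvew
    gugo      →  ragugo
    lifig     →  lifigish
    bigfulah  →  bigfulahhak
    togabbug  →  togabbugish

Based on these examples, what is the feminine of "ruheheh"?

ruhehehhak

"ruheheh" ends in -h. The stems ending in -h (bigfulah → bigfulahhak, fideh → fidehhak, bibeh → bibehhak) double the final consonant and add -ak.
The other patterns: stems ending in -g add -ish; stems ending in -o or -w add the prefix ra-.
So ruheheh → ruhehehhak.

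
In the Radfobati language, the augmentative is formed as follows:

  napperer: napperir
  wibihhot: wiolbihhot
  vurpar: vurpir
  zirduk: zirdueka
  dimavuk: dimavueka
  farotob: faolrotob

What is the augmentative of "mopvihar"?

vurpar and zirduk both have 2 vowels yet inflect differently (vurpir, zirdueka), so the number of vowels is not what conditions the rule; the final letter is.
"mopvihar" ends in -r. The stems ending in -r (napperer → napperir, vurpar → vurpir) change the last vowel to 'i'.
So mopvihar → mopvihir.

mopvihir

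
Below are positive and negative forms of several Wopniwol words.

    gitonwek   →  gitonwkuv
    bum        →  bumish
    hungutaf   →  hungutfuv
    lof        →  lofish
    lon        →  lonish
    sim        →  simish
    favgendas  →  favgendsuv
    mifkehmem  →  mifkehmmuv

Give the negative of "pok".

lof and hungutaf both end in -f yet inflect differently (lofish, hungutfuv), so the final letter is not what conditions the rule; the number of vowels is.
"pok" has 1 vowel. The stems with 1 vowel (lon → lonish, sim → simish, lof → lofish) add -ish.
The other pattern: stems with 3 vowels delete the last vowel and add -uv.
So pok → pokish.

pokish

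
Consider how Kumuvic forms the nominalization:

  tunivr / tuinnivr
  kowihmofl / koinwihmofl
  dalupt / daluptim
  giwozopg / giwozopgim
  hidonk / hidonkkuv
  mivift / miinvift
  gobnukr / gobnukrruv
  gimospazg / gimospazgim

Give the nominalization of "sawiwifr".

sainwiwifr

dalupt and mivift both end in -t yet inflect differently (daluptim, miinvift), so the final letter is not what conditions the rule; the second-to-last letter is.
"sawiwifr" has second-to-last letter 'f'. The stems whose second-to-last letter is 'f' (kowihmofl → koinwihmofl, mivift → miinvift) insert -in- after the first vowel.
The other patterns: stems whose second-to-last letter is 'p' or 'z' add -im; stems whose second-to-last letter is 'k' or 'n' double the final consonant and add -uv.
So sawiwifr → sainwiwifr.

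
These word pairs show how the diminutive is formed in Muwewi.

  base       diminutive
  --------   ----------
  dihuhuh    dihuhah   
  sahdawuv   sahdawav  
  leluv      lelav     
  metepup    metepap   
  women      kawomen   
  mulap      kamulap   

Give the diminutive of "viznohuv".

viznohav

metepup and mulap both end in -p yet inflect differently (metepap, kamulap), so the final letter is not what conditions the rule; the last vowel is.
"viznohuv" has last vowel 'u'. The stems whose last vowel is 'u' (dihuhuh → dihuhah, sahdawuv → sahdawav, leluv → lelav) change the last vowel to 'a'.
The other pattern: stems whose last vowel is 'a' or 'e' add the prefix ka-.
So viznohuv → viznohav.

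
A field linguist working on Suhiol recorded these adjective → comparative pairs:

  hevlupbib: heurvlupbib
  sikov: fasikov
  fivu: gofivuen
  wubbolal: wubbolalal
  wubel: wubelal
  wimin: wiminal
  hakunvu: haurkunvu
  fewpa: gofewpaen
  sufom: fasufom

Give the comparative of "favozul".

hakunvu and fivu both end in -u yet inflect differently (haurkunvu, gofivuen), so the final letter is not what conditions the rule; the first letter is.
"favozul" begins with f-. The stems beginning with f- (fewpa → gofewpaen, fivu → gofivuen) add go- … -en around the stem.
The other patterns: stems beginning with s- add the prefix fa-; stems beginning with w- add -al; stems beginning with h- insert -ur- after the first vowel.
So favozul → gofavozulen.

gofavozulen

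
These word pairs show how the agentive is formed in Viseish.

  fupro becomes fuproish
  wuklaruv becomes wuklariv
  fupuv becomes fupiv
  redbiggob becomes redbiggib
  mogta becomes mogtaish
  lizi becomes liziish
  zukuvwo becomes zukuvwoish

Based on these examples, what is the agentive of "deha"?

dehaish

"deha" ends in a vowel. The stems ending in a vowel (zukuvwo → zukuvwoish, mogta → mogtaish, lizi → liziish) add -ish.
The other pattern: stems ending in a consonant change the last vowel to 'i'.
So deha → dehaish.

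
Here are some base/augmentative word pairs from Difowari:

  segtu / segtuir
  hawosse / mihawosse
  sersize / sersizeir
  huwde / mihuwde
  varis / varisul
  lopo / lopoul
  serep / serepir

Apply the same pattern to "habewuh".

mihabewuh

"habewuh" begins with h-. The stems beginning with h- (hawosse → mihawosse, huwde → mihuwde) add the prefix mi-.
So habewuh → mihabewuh.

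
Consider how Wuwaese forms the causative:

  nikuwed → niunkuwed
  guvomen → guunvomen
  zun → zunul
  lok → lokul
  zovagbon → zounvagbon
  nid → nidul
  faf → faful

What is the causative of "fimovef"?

zun and guvomen both end in -n yet inflect differently (zunul, guunvomen), so the final letter is not what conditions the rule; the number of vowels is.
"fimovef" has 3 vowels. The stems with 3 vowels (guvomen → guunvomen, zovagbon → zounvagbon, nikuwed → niunkuwed) insert -un- after the first vowel.
The other pattern: stems with 1 vowel add -ul.
So fimovef → fiunmovef.

fiunmovef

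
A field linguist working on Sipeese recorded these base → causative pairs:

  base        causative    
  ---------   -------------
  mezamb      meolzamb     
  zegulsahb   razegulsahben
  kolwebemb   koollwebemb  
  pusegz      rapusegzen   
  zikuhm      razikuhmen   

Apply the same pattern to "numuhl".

"numuhl" has second-to-last letter 'h'. The stems whose second-to-last letter is 'h' (zegulsahb → razegulsahben, zikuhm → razikuhmen) add ra- … -en around the stem.
So numuhl → ranumuhlen.

ranumuhlen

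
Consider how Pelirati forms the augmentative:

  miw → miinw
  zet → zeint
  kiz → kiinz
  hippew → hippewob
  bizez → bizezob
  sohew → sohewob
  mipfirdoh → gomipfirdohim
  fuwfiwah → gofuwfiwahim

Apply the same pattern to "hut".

huint

miw and hippew both end in -w yet inflect differently (miinw, hippewob), so the final letter is not what conditions the rule; the number of vowels is.
"hut" has 1 vowel. The stems with 1 vowel (miw → miinw, zet → zeint, kiz → kiinz) insert -in- after the first vowel.
So hut → huint.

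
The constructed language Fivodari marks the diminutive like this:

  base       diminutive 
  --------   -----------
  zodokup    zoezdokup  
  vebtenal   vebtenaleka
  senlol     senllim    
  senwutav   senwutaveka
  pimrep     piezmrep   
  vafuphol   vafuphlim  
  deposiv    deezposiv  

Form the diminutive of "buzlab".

buzlabeka

"buzlab" has last vowel 'a'. The stems whose last vowel is 'a' (vebtenal → vebtenaleka, senwutav → senwutaveka) add -eka.
So buzlab → buzlabeka.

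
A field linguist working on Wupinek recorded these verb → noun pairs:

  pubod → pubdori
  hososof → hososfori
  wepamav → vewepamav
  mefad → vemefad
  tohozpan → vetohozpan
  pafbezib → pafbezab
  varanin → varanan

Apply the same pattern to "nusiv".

nusav

pubod and mefad both end in -d yet inflect differently (pubdori, vemefad), so the final letter is not what conditions the rule; the last vowel is.
"nusiv" has last vowel 'i'. The stems whose last vowel is 'i' (pafbezib → pafbezab, varanin → varanan) change the last vowel to 'a'.
The other patterns: stems whose last vowel is 'o' delete the last vowel and add -ori; stems whose last vowel is 'a' add the prefix ve-.
So nusiv → nusav.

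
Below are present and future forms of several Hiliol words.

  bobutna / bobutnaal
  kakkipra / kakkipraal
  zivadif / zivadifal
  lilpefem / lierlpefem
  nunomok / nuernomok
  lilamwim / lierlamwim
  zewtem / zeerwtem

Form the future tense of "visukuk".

zivadif and lilamwim both have last vowel 'i' yet inflect differently (zivadifal, lierlamwim), so the last vowel is not what conditions the rule; the final letter is.
"visukuk" ends in -k. The one such stem in the data (nunomok → nuernomok) inserts -er- after the first vowel (as do lilpefem, lilamwim), so the same rule applies.
The other pattern: stems ending in -a or -f add -al.
So visukuk → viersukuk.

viersukuk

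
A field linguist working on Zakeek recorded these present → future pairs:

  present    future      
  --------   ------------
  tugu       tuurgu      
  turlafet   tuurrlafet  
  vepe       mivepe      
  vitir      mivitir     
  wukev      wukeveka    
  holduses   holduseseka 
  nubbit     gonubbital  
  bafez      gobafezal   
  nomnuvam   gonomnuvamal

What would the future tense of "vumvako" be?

mivumvako

"vumvako" begins with v-. The stems beginning with v- (vepe → mivepe, vitir → mivitir) add the prefix mi-.
The other patterns: stems beginning with t- insert -ur- after the first vowel; stems beginning with h- or w- add -eka; stems beginning with b- or n- add go- … -al around the stem.
So vumvako → mivumvako.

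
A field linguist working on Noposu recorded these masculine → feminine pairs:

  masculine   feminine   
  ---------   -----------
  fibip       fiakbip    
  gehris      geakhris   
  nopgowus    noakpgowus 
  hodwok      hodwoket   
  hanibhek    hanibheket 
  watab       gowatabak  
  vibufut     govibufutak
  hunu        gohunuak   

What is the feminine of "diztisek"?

diztiseket

"diztisek" ends in -k. The stems ending in -k (hodwok → hodwoket, hanibhek → hanibheket) add -et.
So diztisek → diztiseket.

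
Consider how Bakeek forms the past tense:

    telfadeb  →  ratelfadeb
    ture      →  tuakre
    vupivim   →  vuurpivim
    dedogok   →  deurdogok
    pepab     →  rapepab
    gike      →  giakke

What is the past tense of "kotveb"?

telfadeb and gike both have last vowel 'e' yet inflect differently (ratelfadeb, giakke), so the last vowel is not what conditions the rule; the final letter is.
"kotveb" ends in -b. The stems ending in -b (telfadeb → ratelfadeb, pepab → rapepab) add the prefix ra-.
So kotveb → rakotveb.

rakotveb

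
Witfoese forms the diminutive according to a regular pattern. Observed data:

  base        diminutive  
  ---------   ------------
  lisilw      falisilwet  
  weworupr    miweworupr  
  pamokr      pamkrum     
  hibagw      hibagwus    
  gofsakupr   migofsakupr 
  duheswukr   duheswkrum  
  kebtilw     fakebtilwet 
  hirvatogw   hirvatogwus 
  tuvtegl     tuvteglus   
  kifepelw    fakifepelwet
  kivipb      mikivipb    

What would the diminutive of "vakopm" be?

hirvatogw and kebtilw both end in -w yet inflect differently (hirvatogwus, fakebtilwet), so the final letter is not what conditions the rule; the second-to-last letter is.
"vakopm" has second-to-last letter 'p'. The stems whose second-to-last letter is 'p' (gofsakupr → migofsakupr, kivipb → mikivipb, weworupr → miweworupr) add the prefix mi-.
So vakopm → mivakopm.

mivakopm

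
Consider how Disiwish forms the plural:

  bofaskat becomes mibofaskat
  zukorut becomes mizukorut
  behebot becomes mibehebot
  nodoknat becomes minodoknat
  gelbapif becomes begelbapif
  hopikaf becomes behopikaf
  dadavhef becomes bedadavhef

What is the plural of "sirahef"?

besirahef

"sirahef" ends in -f. The stems ending in -f (gelbapif → begelbapif, hopikaf → behopikaf, dadavhef → bedadavhef) add the prefix be-.
So sirahef → besirahef.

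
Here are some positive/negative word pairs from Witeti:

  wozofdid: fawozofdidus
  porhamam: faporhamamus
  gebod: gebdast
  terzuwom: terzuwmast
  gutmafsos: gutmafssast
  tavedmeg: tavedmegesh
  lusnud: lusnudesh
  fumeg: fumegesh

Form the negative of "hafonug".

"hafonug" has last vowel 'u'. The one such stem in the data (lusnud → lusnudesh) adds -esh, so the same rule applies.
The other patterns: stems whose last vowel is 'a' or 'i' add fa- … -us around the stem; stems whose last vowel is 'o' delete the last vowel and add -ast.
So hafonug → hafonugesh.

hafonugesh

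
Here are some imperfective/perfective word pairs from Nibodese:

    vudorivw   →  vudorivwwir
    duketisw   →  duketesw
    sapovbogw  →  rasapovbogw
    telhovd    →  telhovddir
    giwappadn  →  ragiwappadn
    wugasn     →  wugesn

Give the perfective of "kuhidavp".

kuhidavppir

vudorivw and duketisw both end in -w yet inflect differently (vudorivwwir, duketesw), so the final letter is not what conditions the rule; the second-to-last letter is.
"kuhidavp" has second-to-last letter 'v'. The stems whose second-to-last letter is 'v' (vudorivw → vudorivwwir, telhovd → telhovddir) double the final consonant and add -ir.
So kuhidavp → kuhidavppir.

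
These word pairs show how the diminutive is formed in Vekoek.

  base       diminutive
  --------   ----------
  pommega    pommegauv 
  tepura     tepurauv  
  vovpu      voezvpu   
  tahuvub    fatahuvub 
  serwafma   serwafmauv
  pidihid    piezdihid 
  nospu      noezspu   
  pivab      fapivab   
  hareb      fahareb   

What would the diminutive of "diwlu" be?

pivab and tepura both have last vowel 'a' yet inflect differently (fapivab, tepurauv), so the last vowel is not what conditions the rule; the final letter is.
"diwlu" ends in -u. The stems ending in -u (nospu → noezspu, vovpu → voezvpu) insert -ez- after the first vowel.
So diwlu → diezwlu.

diezwlu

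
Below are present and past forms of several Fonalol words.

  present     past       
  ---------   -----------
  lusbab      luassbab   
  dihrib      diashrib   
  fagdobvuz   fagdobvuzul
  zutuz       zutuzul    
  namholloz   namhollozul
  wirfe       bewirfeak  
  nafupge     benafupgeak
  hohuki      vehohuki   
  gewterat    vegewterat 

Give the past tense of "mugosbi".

dihrib and hohuki both have last vowel 'i' yet inflect differently (diashrib, vehohuki), so the last vowel is not what conditions the rule; the final letter is.
"mugosbi" ends in -i. The one such stem in the data (hohuki → vehohuki) adds the prefix ve-, so the same rule applies.
So mugosbi → vemugosbi.

vemugosbi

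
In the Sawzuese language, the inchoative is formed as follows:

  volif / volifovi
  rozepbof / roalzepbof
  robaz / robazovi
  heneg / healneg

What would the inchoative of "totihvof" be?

toaltihvof

"totihvof" has last vowel 'o'. The one such stem in the data (rozepbof → roalzepbof) inserts -al- after the first vowel (as does heneg), so the same rule applies.
The other pattern: stems whose last vowel is 'a' or 'i' add -ovi.
So totihvof → toaltihvof.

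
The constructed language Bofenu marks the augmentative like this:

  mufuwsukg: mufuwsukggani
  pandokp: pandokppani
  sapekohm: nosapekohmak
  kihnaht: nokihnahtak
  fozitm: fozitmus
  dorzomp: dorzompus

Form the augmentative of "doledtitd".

"doledtitd" has second-to-last letter 't'. The one such stem in the data (fozitm → fozitmus) adds -us, so the same rule applies.
The other patterns: stems whose second-to-last letter is 'k' double the final consonant and add -ani; stems whose second-to-last letter is 'h' add no- … -ak around the stem.
So doledtitd → doledtitdus.

doledtitdus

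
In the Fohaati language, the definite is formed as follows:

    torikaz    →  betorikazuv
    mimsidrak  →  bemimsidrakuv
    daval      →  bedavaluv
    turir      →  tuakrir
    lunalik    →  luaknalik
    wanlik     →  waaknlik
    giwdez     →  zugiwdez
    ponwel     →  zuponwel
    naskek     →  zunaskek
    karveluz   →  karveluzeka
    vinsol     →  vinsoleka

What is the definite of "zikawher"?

mimsidrak and lunalik both end in -k yet inflect differently (bemimsidrakuv, luaknalik), so the final letter is not what conditions the rule; the last vowel is.
"zikawher" has last vowel 'e'. The stems whose last vowel is 'e' (giwdez → zugiwdez, ponwel → zuponwel, naskek → zunaskek) add the prefix zu-.
The other patterns: stems whose last vowel is 'a' add be- … -uv around the stem; stems whose last vowel is 'i' insert -ak- after the first vowel; stems whose last vowel is 'o' or 'u' add -eka.
So zikawher → zuzikawher.

zuzikawher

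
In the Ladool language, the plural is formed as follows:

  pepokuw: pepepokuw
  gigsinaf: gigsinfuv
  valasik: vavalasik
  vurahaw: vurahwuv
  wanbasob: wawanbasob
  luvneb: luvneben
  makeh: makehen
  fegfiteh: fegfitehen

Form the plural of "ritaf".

"ritaf" has last vowel 'a'. The stems whose last vowel is 'a' (vurahaw → vurahwuv, gigsinaf → gigsinfuv) delete the last vowel and add -uv.
The other patterns: stems whose last vowel is 'e' add -en; stems whose last vowel is 'i', 'o' or 'u' repeat the first consonant+vowel as a prefix.
So ritaf → ritfuv.

ritfuv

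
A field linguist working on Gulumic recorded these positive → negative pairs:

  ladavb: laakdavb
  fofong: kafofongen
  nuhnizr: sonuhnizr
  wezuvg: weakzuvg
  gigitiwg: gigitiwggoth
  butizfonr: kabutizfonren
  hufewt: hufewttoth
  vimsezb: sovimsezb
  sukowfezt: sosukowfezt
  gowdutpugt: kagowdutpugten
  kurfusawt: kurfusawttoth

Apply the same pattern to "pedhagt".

"pedhagt" has second-to-last letter 'g'. The one such stem in the data (gowdutpugt → kagowdutpugten) adds ka- … -en around the stem, so the same rule applies.
So pedhagt → kapedhagten.

kapedhagten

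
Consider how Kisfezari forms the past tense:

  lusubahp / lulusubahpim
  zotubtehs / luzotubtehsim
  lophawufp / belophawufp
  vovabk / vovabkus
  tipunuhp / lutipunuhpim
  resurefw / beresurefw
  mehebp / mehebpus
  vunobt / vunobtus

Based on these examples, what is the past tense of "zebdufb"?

bezebdufb

"zebdufb" has second-to-last letter 'f'. The stems whose second-to-last letter is 'f' (resurefw → beresurefw, lophawufp → belophawufp) add the prefix be-.
The other patterns: stems whose second-to-last letter is 'b' add -us; stems whose second-to-last letter is 'h' add lu- … -im around the stem.
So zebdufb → bezebdufb.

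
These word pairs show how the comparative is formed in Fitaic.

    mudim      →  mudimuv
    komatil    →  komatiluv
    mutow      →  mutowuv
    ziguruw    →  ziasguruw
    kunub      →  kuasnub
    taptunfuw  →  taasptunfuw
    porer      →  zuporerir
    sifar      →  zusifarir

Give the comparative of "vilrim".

"vilrim" has last vowel 'i'. The stems whose last vowel is 'i' (mudim → mudimuv, komatil → komatiluv) add -uv.
So vilrim → vilrimuv.

vilrimuv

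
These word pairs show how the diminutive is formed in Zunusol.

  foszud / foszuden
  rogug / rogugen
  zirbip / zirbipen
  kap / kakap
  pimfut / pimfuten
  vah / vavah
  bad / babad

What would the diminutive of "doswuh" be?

foszud and bad both end in -d yet inflect differently (foszuden, babad), so the final letter is not what conditions the rule; the number of vowels is.
"doswuh" has 2 vowels. The stems with 2 vowels (rogug → rogugen, pimfut → pimfuten, foszud → foszuden) add -en.
The other pattern: stems with 1 vowel repeat the first consonant+vowel as a prefix.
So doswuh → doswuhen.

doswuhen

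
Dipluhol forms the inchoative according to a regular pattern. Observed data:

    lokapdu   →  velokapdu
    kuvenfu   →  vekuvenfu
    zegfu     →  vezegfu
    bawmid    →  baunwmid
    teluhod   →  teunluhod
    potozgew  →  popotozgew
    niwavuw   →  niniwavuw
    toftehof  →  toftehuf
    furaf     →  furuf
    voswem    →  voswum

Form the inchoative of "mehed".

lokapdu and niwavuw both have last vowel 'u' yet inflect differently (velokapdu, niniwavuw), so the last vowel is not what conditions the rule; the final letter is.
"mehed" ends in -d. The stems ending in -d (bawmid → baunwmid, teluhod → teunluhod) insert -un- after the first vowel.
So mehed → meunhed.

meunhed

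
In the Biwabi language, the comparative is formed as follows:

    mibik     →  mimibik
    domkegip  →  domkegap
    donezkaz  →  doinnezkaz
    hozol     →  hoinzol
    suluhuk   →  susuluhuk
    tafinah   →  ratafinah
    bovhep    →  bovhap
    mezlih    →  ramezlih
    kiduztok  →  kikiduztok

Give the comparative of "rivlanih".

mibik and domkegip both have last vowel 'i' yet inflect differently (mimibik, domkegap), so the last vowel is not what conditions the rule; the final letter is.
"rivlanih" ends in -h. The stems ending in -h (tafinah → ratafinah, mezlih → ramezlih) add the prefix ra-.
The other patterns: stems ending in -k repeat the first consonant+vowel as a prefix; stems ending in -p change the last vowel to 'a'; stems ending in -l or -z insert -in- after the first vowel.
So rivlanih → rarivlanih.

rarivlanih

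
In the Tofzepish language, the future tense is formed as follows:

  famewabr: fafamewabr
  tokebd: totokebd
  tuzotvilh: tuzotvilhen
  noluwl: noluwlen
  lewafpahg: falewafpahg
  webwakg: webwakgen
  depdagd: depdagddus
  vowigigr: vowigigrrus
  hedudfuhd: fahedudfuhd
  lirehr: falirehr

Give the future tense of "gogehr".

fagogehr

depdagd and hedudfuhd both end in -d yet inflect differently (depdagddus, fahedudfuhd), so the final letter is not what conditions the rule; the second-to-last letter is.
"gogehr" has second-to-last letter 'h'. The stems whose second-to-last letter is 'h' (hedudfuhd → fahedudfuhd, lewafpahg → falewafpahg, lirehr → falirehr) add the prefix fa-.
The other patterns: stems whose second-to-last letter is 'g' double the final consonant and add -us; stems whose second-to-last letter is 'b' repeat the first consonant+vowel as a prefix; stems whose second-to-last letter is 'k', 'l' or 'w' add -en.
So gogehr → fagogehr.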